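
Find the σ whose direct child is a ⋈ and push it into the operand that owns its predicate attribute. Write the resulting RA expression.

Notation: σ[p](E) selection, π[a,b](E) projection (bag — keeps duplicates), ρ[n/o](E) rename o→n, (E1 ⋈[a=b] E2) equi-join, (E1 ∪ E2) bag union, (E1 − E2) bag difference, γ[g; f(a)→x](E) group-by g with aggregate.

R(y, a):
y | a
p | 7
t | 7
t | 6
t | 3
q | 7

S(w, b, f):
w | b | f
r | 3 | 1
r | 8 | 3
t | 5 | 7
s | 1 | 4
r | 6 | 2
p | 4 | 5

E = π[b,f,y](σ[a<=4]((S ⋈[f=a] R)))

σ filters on a, owned by the right side.
E' = π[b,f,y]((S ⋈[f=a] σ[a<=4](R)))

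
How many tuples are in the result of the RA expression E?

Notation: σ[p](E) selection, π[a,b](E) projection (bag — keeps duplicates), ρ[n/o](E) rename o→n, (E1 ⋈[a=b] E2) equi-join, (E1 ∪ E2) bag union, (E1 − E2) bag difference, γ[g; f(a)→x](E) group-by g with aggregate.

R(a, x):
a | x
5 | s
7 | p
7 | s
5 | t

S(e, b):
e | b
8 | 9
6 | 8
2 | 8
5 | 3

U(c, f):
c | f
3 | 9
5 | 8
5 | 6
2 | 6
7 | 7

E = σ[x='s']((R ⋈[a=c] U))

Per-node cardinality:
  R → 4
  U → 5
  (R ⋈[a=c] U) → 6
  σ[x='s']((R ⋈[a=c] U)) → 3

|E| = 3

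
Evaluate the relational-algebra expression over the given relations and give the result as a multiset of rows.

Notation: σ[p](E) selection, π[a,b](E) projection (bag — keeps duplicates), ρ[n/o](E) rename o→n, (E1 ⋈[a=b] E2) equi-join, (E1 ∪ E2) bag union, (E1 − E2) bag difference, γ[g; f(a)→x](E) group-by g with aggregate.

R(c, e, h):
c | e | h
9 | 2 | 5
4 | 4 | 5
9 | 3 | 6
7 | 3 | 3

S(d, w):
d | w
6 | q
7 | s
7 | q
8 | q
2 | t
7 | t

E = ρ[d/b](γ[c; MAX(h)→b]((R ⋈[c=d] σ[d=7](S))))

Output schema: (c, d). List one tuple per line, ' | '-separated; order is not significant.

Stepwise |·|:
  R → 4
  S → 6
  σ[d=7](S) → 3
  (R ⋈[c=d] σ[d=7](S)) → 3
  γ[c; MAX(h)→b]((R ⋈[c=d] σ[d=7](S))) → 1
  ρ[d/b](γ[c; MAX(h)→b]((R ⋈[c=d] σ[d=7](S)))) → 1

== RESULT ==
c | d
7 | 3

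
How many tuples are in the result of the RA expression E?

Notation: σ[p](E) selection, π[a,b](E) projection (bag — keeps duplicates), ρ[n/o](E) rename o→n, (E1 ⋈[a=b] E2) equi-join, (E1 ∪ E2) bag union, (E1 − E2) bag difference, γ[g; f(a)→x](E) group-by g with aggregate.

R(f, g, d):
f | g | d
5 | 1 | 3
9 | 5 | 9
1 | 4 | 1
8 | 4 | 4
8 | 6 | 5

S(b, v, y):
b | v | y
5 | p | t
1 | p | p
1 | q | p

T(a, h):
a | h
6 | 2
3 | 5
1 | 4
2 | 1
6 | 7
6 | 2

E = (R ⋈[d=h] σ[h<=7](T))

Row counts bottom-up:
  R → 5
  T → 6
  σ[h<=7](T) → 6
  (R ⋈[d=h] σ[h<=7](T)) → 3

|E| = 3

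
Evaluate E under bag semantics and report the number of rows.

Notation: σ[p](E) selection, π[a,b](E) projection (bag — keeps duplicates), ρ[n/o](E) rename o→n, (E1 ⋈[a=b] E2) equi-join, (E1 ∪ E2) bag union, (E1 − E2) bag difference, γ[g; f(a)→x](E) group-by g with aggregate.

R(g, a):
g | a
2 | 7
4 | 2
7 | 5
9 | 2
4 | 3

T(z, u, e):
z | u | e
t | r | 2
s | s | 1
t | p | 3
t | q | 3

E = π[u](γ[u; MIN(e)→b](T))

Row counts bottom-up:
  T → 4
  γ[u; MIN(e)→b](T) → 4
  π[u](γ[u; MIN(e)→b](T)) → 4

|E| = 4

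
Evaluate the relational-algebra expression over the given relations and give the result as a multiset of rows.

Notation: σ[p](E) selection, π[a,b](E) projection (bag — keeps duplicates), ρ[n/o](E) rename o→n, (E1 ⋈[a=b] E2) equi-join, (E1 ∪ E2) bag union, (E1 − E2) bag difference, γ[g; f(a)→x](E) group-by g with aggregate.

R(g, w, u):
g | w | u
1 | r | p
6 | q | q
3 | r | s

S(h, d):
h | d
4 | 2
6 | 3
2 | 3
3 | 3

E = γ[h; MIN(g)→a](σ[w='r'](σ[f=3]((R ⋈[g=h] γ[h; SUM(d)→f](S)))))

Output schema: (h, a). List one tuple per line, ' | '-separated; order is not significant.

Subexpression sizes:
  R → 3
  S → 4
  γ[h; SUM(d)→f](S) → 4
  (R ⋈[g=h] γ[h; SUM(d)→f](S)) → 2
  σ[f=3]((R ⋈[g=h] γ[h; SUM(d)→f](S))) → 2
  σ[w='r'](σ[f=3]((R ⋈[g=h] γ[h; SUM(d)→f](S)))) → 1
  γ[h; MIN(g)→a](σ[w='r'](σ[f=3]((R ⋈[g=h] γ[h; SUM(d)→f](S))))) → 1

== RESULT ==
h | a
3 | 3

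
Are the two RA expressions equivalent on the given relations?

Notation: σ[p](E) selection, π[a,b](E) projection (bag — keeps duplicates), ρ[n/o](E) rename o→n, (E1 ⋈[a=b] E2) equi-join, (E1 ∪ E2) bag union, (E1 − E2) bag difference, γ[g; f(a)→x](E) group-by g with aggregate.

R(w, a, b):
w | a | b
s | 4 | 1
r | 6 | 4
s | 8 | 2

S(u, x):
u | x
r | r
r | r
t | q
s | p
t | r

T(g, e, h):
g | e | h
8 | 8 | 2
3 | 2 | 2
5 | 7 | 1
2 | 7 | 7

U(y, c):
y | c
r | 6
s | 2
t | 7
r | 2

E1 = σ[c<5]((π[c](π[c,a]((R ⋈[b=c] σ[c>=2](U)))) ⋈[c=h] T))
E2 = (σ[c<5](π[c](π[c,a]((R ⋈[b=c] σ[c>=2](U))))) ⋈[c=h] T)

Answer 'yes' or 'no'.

E1 stepwise |·|:
  R → 3
  U → 4
  σ[c>=2](U) → 4
  (R ⋈[b=c] σ[c>=2](U)) → 2
  π[c,a]((R ⋈[b=c] σ[c>=2](U))) → 2
  π[c](π[c,a]((R ⋈[b=c] σ[c>=2](U)))) → 2
  T → 4
  (π[c](π[c,a]((R ⋈[b=c] σ[c>=2](U)))) ⋈[c=h] T) → 4
  σ[c<5]((π[c](π[c,a]((R ⋈[b=c] σ[c>=2](U)))) ⋈[c=h] T)) → 4
E2 stepwise |·|:
  R → 3
  U → 4
  σ[c>=2](U) → 4
  (R ⋈[b=c] σ[c>=2](U)) → 2
  π[c,a]((R ⋈[b=c] σ[c>=2](U))) → 2
  π[c](π[c,a]((R ⋈[b=c] σ[c>=2](U)))) → 2
  σ[c<5](π[c](π[c,a]((R ⋈[b=c] σ[c>=2](U))))) → 2
  T → 4
  (σ[c<5](π[c](π[c,a]((R ⋈[b=c] σ[c>=2](U))))) ⋈[c=h] T) → 4

E1 and E2 produce the same multiset:
c | g | e | h
2 | 3 | 2 | 2
2 | 3 | 2 | 2
2 | 8 | 8 | 2
2 | 8 | 8 | 2

yes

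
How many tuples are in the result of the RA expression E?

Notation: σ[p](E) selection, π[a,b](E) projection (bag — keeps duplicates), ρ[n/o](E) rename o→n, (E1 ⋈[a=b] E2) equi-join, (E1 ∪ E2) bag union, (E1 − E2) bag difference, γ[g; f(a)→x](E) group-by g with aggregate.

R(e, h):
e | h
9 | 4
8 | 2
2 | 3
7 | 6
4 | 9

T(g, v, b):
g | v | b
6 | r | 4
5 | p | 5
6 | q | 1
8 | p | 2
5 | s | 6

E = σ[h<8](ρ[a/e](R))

Row counts bottom-up:
  R → 5
  ρ[a/e](R) → 5
  σ[h<8](ρ[a/e](R)) → 4

|E| = 4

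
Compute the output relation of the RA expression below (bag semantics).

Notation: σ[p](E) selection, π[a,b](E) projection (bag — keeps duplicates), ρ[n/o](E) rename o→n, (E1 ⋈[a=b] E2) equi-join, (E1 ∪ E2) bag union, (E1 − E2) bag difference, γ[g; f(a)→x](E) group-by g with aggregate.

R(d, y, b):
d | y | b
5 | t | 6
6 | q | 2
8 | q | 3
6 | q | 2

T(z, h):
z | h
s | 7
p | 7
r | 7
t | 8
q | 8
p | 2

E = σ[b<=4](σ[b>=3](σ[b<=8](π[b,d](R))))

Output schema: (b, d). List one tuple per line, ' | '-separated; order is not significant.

Per-node cardinality:
  R → 4
  π[b,d](R) → 4
  σ[b<=8](π[b,d](R)) → 4
  σ[b>=3](σ[b<=8](π[b,d](R))) → 2
  σ[b<=4](σ[b>=3](σ[b<=8](π[b,d](R)))) → 1

== RESULT ==
b | d
3 | 8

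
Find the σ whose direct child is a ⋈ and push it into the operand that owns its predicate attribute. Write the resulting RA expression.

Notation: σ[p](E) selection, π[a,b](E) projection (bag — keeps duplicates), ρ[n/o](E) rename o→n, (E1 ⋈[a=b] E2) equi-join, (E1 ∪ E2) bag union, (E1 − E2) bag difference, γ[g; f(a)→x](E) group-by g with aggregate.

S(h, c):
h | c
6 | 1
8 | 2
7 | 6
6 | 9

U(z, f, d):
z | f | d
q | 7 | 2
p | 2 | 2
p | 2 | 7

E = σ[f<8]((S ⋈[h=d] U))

σ filters on f, owned by the right side.
E' = (S ⋈[h=d] σ[f<8](U))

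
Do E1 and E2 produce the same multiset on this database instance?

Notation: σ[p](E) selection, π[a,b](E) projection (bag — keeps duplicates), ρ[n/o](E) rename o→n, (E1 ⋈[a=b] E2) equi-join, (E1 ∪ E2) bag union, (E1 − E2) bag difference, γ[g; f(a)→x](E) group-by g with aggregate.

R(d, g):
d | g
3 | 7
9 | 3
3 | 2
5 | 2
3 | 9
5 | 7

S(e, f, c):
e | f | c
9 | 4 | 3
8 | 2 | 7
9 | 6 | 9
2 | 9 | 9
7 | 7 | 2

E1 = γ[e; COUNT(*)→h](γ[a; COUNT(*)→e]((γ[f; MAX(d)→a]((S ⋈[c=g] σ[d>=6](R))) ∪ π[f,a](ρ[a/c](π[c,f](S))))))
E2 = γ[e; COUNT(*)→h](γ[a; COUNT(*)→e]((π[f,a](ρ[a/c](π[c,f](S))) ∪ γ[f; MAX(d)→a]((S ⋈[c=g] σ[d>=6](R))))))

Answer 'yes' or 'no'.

E1 subexpression sizes:
  S → 5
  R → 6
  σ[d>=6](R) → 1
  (S ⋈[c=g] σ[d>=6](R)) → 1
  γ[f; MAX(d)→a]((S ⋈[c=g] σ[d>=6](R))) → 1
  S → 5
  π[c,f](S) → 5
  ρ[a/c](π[c,f](S)) → 5
  π[f,a](ρ[a/c](π[c,f](S))) → 5
  (γ[f; MAX(d)→a]((S ⋈[c=g] σ[d>=6](R))) ∪ π[f,a](ρ[a/c](π[c,f](S)))) → 6
  γ[a; COUNT(*)→e]((γ[f; MAX(d)→a]((S ⋈[c=g] σ[d>=6](R))) ∪ π[f,a](ρ[a/c](π[c,f](S))))) → 4
  γ[e; COUNT(*)→h](γ[a; COUNT(*)→e]((γ[f; MAX(d)→a]((S ⋈[c=g] σ[d>=6](R))) ∪ π[f,a](ρ[a/c](π[c,f](S)))))) → 2
E2 subexpression sizes:
  S → 5
  π[c,f](S) → 5
  ρ[a/c](π[c,f](S)) → 5
  π[f,a](ρ[a/c](π[c,f](S))) → 5
  S → 5
  R → 6
  σ[d>=6](R) → 1
  (S ⋈[c=g] σ[d>=6](R)) → 1
  γ[f; MAX(d)→a]((S ⋈[c=g] σ[d>=6](R))) → 1
  (π[f,a](ρ[a/c](π[c,f](S))) ∪ γ[f; MAX(d)→a]((S ⋈[c=g] σ[d>=6](R)))) → 6
  γ[a; COUNT(*)→e]((π[f,a](ρ[a/c](π[c,f](S))) ∪ γ[f; MAX(d)→a]((S ⋈[c=g] σ[d>=6](R))))) → 4
  γ[e; COUNT(*)→h](γ[a; COUNT(*)→e]((π[f,a](ρ[a/c](π[c,f](S))) ∪ γ[f; MAX(d)→a]((S ⋈[c=g] σ[d>=6](R)))))) → 2

E1 and E2 produce the same multiset:
e | h
1 | 3
3 | 1

yes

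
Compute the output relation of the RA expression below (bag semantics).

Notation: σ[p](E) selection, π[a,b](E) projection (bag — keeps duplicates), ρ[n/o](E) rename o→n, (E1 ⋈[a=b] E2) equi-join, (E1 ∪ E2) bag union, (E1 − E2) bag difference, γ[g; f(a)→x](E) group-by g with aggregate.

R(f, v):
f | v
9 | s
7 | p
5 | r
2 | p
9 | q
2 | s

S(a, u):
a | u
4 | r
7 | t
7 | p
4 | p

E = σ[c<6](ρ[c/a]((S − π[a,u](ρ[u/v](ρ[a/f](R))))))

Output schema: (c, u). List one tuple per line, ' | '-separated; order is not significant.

Per-node cardinality:
  S → 4
  R → 6
  ρ[a/f](R) → 6
  ρ[u/v](ρ[a/f](R)) → 6
  π[a,u](ρ[u/v](ρ[a/f](R))) → 6
  (S − π[a,u](ρ[u/v](ρ[a/f](R)))) → 3
  ρ[c/a]((S − π[a,u](ρ[u/v](ρ[a/f](R))))) → 3
  σ[c<6](ρ[c/a]((S − π[a,u](ρ[u/v](ρ[a/f](R)))))) → 2

== RESULT ==
c | u
4 | p
4 | r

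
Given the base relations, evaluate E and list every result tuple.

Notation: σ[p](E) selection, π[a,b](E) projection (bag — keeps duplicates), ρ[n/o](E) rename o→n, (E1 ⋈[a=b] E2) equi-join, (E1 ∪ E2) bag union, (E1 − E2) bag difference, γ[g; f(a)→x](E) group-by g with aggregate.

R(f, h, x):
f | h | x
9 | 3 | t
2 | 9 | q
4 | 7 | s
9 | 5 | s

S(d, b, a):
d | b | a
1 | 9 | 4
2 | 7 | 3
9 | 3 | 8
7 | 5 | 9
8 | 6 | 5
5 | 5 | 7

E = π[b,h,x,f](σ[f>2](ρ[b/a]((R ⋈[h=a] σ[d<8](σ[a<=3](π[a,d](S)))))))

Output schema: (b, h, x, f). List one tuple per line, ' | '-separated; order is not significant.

Row counts bottom-up:
  R → 4
  S → 6
  π[a,d](S) → 6
  σ[a<=3](π[a,d](S)) → 1
  σ[d<8](σ[a<=3](π[a,d](S))) → 1
  (R ⋈[h=a] σ[d<8](σ[a<=3](π[a,d](S)))) → 1
  ρ[b/a]((R ⋈[h=a] σ[d<8](σ[a<=3](π[a,d](S))))) → 1
  σ[f>2](ρ[b/a]((R ⋈[h=a] σ[d<8](σ[a<=3](π[a,d](S)))))) → 1
  π[b,h,x,f](σ[f>2](ρ[b/a]((R ⋈[h=a] σ[d<8](σ[a<=3](π[a,d](S))))))) → 1

== RESULT ==
b | h | x | f
3 | 3 | t | 9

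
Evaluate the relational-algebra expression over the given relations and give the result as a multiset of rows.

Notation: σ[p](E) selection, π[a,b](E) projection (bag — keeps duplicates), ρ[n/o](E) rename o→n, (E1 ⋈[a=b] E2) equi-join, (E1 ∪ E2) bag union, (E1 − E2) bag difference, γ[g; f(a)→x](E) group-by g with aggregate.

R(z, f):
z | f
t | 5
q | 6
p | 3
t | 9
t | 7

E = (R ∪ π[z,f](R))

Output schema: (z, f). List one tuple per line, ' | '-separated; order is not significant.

Subexpression sizes:
  R → 5
  R → 5
  π[z,f](R) → 5
  (R ∪ π[z,f](R)) → 10

== RESULT ==
z | f
p | 3
p | 3
q | 6
q | 6
t | 5
t | 5
t | 7
t | 7
t | 9
t | 9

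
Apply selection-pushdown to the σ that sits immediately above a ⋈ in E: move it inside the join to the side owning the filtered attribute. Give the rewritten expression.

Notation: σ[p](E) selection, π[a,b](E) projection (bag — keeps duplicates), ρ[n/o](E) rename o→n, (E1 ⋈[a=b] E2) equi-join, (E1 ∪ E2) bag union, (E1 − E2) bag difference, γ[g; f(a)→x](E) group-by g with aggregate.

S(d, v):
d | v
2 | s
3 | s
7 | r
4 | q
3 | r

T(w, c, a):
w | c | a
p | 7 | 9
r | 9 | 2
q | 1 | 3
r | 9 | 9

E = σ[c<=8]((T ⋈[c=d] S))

σ filters on c, owned by the left side.
E' = (σ[c<=8](T) ⋈[c=d] S)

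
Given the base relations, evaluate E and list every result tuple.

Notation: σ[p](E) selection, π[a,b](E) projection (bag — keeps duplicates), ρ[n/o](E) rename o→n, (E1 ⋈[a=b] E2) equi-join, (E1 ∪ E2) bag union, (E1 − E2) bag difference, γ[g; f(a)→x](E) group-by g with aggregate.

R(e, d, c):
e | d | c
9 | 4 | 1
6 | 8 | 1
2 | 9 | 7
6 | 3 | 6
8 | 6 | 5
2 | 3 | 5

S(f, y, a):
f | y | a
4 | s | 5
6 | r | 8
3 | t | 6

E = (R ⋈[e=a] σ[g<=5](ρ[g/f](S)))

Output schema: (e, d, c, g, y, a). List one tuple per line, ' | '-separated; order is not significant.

Subexpression sizes:
  R → 6
  S → 3
  ρ[g/f](S) → 3
  σ[g<=5](ρ[g/f](S)) → 2
  (R ⋈[e=a] σ[g<=5](ρ[g/f](S))) → 2

== RESULT ==
e | d | c | g | y | a
6 | 3 | 6 | 3 | t | 6
6 | 8 | 1 | 3 | t | 6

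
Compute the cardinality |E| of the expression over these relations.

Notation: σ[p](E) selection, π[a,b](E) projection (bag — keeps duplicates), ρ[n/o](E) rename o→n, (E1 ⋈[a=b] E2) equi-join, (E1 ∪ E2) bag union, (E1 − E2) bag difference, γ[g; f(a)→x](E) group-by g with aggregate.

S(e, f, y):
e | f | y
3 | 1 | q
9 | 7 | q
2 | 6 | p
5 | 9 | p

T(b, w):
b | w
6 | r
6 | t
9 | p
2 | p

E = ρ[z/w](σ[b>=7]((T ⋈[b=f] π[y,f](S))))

Per-node cardinality:
  T → 4
  S → 4
  π[y,f](S) → 4
  (T ⋈[b=f] π[y,f](S)) → 3
  σ[b>=7]((T ⋈[b=f] π[y,f](S))) → 1
  ρ[z/w](σ[b>=7]((T ⋈[b=f] π[y,f](S)))) → 1

|E| = 1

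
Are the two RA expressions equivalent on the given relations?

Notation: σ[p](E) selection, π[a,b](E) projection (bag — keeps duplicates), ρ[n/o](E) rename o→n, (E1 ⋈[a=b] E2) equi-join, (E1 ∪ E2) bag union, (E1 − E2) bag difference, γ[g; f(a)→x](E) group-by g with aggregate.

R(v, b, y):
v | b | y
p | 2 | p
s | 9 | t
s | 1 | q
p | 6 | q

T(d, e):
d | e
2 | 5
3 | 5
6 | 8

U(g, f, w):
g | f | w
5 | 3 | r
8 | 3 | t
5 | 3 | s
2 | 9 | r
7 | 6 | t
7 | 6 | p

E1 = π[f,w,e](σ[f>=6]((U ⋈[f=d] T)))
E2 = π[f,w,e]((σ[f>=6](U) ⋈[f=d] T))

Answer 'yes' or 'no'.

E1 per-node cardinality:
  U → 6
  T → 3
  (U ⋈[f=d] T) → 5
  σ[f>=6]((U ⋈[f=d] T)) → 2
  π[f,w,e](σ[f>=6]((U ⋈[f=d] T))) → 2
E2 per-node cardinality:
  U → 6
  σ[f>=6](U) → 3
  T → 3
  (σ[f>=6](U) ⋈[f=d] T) → 2
  π[f,w,e]((σ[f>=6](U) ⋈[f=d] T)) → 2

E1 and E2 produce the same multiset:
f | w | e
6 | p | 8
6 | t | 8

yes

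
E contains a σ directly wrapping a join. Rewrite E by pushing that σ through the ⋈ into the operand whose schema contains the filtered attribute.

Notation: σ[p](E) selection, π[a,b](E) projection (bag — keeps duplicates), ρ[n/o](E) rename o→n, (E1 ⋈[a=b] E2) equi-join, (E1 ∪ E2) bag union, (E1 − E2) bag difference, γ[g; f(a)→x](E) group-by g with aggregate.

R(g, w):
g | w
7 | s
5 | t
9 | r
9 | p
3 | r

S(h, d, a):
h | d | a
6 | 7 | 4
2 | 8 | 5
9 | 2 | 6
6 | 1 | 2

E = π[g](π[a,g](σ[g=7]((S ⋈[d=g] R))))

σ filters on g, owned by the right side.
E' = π[g](π[a,g]((S ⋈[d=g] σ[g=7](R))))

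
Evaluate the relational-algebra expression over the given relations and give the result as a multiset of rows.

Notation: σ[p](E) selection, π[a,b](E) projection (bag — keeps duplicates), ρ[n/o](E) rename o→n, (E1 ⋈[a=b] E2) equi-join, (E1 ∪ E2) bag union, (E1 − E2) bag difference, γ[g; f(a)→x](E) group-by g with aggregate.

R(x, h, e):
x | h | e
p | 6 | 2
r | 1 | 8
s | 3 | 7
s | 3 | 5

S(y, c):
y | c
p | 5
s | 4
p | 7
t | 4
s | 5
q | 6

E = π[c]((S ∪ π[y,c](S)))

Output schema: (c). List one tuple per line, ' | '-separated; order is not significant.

Stepwise |·|:
  S → 6
  S → 6
  π[y,c](S) → 6
  (S ∪ π[y,c](S)) → 12
  π[c]((S ∪ π[y,c](S))) → 12

== RESULT ==
c
4
4
4
4
5
5
5
5
6
6
7
7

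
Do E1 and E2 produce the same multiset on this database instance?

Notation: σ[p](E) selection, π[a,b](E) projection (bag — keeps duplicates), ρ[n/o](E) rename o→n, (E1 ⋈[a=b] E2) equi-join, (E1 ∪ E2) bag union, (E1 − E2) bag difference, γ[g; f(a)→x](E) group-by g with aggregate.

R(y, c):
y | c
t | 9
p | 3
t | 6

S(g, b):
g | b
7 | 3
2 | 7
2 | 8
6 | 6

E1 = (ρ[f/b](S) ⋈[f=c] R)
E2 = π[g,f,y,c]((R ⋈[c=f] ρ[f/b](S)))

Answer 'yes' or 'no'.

E1 row counts bottom-up:
  S → 4
  ρ[f/b](S) → 4
  R → 3
  (ρ[f/b](S) ⋈[f=c] R) → 2
E2 row counts bottom-up:
  R → 3
  S → 4
  ρ[f/b](S) → 4
  (R ⋈[c=f] ρ[f/b](S)) → 2
  π[g,f,y,c]((R ⋈[c=f] ρ[f/b](S))) → 2

E1 and E2 produce the same multiset:
g | f | y | c
6 | 6 | t | 6
7 | 3 | p | 3

yes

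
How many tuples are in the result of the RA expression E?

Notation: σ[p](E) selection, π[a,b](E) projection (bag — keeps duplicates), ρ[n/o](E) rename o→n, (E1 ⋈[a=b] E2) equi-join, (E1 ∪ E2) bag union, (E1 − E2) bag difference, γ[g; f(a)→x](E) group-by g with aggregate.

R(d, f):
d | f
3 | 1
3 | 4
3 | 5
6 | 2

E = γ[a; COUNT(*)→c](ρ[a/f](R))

Per-node cardinality:
  R → 4
  ρ[a/f](R) → 4
  γ[a; COUNT(*)→c](ρ[a/f](R)) → 4

|E| = 4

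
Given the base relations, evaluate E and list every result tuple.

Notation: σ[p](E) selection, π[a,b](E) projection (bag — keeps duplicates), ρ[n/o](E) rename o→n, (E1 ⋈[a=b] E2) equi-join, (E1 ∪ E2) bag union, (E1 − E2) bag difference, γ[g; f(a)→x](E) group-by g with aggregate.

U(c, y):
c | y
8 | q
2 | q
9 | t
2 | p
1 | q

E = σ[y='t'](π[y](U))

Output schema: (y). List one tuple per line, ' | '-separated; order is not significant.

Subexpression sizes:
  U → 5
  π[y](U) → 5
  σ[y='t'](π[y](U)) → 1

== RESULT ==
y
t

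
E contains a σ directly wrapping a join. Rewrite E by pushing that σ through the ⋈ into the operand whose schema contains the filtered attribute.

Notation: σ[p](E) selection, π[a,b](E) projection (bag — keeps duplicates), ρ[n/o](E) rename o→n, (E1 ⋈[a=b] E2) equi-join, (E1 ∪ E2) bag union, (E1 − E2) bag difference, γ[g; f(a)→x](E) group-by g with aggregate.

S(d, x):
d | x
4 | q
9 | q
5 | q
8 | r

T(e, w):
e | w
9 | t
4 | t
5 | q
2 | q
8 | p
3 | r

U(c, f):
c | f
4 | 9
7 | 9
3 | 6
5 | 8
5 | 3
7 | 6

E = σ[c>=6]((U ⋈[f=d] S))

σ filters on c, owned by the left side.
E' = (σ[c>=6](U) ⋈[f=d] S)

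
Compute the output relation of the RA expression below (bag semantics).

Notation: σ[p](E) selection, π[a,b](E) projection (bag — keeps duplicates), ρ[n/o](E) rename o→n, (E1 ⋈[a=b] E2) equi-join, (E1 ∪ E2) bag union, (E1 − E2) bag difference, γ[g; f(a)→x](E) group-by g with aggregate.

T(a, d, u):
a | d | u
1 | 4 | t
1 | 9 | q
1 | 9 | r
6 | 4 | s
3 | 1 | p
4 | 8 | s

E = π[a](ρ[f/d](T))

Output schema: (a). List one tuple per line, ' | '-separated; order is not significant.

Stepwise |·|:
  T → 6
  ρ[f/d](T) → 6
  π[a](ρ[f/d](T)) → 6

== RESULT ==
a
1
1
1
3
4
6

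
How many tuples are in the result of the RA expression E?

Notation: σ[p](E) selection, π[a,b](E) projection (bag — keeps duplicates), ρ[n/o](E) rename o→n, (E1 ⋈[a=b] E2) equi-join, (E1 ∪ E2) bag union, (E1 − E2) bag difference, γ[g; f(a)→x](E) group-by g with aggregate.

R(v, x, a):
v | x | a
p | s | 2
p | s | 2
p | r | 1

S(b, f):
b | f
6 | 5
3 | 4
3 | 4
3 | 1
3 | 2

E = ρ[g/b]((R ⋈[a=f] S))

Row counts bottom-up:
  R → 3
  S → 5
  (R ⋈[a=f] S) → 3
  ρ[g/b]((R ⋈[a=f] S)) → 3

|E| = 3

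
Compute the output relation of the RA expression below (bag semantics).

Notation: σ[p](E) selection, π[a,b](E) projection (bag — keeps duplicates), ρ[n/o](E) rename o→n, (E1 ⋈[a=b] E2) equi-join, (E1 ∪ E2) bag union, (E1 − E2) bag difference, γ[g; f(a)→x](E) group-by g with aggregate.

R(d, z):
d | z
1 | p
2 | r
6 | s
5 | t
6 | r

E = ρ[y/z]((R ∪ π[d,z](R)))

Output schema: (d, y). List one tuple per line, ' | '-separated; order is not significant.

Row counts bottom-up:
  R → 5
  R → 5
  π[d,z](R) → 5
  (R ∪ π[d,z](R)) → 10
  ρ[y/z]((R ∪ π[d,z](R))) → 10

== RESULT ==
d | y
1 | p
1 | p
2 | r
2 | r
5 | t
5 | t
6 | r
6 | r
6 | s
6 | s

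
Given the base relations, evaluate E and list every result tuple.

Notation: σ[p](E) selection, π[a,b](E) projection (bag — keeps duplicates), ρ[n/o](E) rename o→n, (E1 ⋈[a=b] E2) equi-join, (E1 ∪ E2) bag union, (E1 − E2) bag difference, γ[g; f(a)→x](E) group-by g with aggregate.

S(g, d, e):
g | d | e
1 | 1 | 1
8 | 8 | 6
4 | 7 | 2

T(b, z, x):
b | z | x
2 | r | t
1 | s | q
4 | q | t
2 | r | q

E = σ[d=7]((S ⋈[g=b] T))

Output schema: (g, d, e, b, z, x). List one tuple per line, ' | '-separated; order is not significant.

Subexpression sizes:
  S → 3
  T → 4
  (S ⋈[g=b] T) → 2
  σ[d=7]((S ⋈[g=b] T)) → 1

== RESULT ==
g | d | e | b | z | x
4 | 7 | 2 | 4 | q | t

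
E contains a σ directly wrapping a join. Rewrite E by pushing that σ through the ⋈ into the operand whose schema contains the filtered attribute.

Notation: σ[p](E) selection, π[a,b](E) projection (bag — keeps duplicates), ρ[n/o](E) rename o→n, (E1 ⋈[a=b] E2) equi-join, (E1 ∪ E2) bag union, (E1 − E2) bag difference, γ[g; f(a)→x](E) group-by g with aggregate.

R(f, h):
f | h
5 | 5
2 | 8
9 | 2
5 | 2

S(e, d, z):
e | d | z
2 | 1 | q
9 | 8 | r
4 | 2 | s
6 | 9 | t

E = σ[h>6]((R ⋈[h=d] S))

σ filters on h, owned by the left side.
E' = (σ[h>6](R) ⋈[h=d] S)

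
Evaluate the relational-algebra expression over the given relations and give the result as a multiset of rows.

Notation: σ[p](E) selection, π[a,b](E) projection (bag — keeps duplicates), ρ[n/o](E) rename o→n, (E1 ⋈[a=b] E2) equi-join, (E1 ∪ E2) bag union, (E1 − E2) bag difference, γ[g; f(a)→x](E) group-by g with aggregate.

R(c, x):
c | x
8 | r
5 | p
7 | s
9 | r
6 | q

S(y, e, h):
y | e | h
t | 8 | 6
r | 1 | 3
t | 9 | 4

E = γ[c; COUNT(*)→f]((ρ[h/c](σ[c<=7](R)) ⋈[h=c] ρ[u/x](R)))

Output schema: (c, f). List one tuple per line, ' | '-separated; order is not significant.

Row counts bottom-up:
  R → 5
  σ[c<=7](R) → 3
  ρ[h/c](σ[c<=7](R)) → 3
  R → 5
  ρ[u/x](R) → 5
  (ρ[h/c](σ[c<=7](R)) ⋈[h=c] ρ[u/x](R)) → 3
  γ[c; COUNT(*)→f]((ρ[h/c](σ[c<=7](R)) ⋈[h=c] ρ[u/x](R))) → 3

== RESULT ==
c | f
5 | 1
6 | 1
7 | 1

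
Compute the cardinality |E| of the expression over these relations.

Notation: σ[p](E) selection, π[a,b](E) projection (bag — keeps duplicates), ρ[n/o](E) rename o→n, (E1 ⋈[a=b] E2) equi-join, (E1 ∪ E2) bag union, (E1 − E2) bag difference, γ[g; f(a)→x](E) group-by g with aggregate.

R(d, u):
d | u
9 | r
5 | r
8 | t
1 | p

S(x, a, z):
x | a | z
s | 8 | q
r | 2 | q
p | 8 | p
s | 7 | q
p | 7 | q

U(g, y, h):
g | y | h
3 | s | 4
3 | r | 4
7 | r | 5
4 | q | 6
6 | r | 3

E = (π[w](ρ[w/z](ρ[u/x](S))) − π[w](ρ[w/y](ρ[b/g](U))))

Stepwise |·|:
  S → 5
  ρ[u/x](S) → 5
  ρ[w/z](ρ[u/x](S)) → 5
  π[w](ρ[w/z](ρ[u/x](S))) → 5
  U → 5
  ρ[b/g](U) → 5
  ρ[w/y](ρ[b/g](U)) → 5
  π[w](ρ[w/y](ρ[b/g](U))) → 5
  (π[w](ρ[w/z](ρ[u/x](S))) − π[w](ρ[w/y](ρ[b/g](U)))) → 4

|E| = 4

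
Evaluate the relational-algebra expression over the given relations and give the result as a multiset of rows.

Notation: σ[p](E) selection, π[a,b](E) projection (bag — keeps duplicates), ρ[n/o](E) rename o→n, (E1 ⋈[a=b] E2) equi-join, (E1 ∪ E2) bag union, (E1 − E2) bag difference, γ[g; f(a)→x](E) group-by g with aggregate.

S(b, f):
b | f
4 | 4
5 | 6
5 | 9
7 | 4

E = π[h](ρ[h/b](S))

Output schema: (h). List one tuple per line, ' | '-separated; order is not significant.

Per-node cardinality:
  S → 4
  ρ[h/b](S) → 4
  π[h](ρ[h/b](S)) → 4

== RESULT ==
h
4
5
5
7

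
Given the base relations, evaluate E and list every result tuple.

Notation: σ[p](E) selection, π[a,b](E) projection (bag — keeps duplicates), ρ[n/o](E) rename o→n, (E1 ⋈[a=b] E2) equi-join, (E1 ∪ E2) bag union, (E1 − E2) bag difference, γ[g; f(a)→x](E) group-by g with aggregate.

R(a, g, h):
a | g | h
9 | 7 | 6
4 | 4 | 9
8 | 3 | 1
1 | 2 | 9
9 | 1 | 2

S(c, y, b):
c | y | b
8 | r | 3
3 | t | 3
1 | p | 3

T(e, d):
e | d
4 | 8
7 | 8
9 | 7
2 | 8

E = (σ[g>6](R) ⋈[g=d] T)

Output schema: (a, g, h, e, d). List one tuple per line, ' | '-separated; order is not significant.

Subexpression sizes:
  R → 5
  σ[g>6](R) → 1
  T → 4
  (σ[g>6](R) ⋈[g=d] T) → 1

== RESULT ==
a | g | h | e | d
9 | 7 | 6 | 9 | 7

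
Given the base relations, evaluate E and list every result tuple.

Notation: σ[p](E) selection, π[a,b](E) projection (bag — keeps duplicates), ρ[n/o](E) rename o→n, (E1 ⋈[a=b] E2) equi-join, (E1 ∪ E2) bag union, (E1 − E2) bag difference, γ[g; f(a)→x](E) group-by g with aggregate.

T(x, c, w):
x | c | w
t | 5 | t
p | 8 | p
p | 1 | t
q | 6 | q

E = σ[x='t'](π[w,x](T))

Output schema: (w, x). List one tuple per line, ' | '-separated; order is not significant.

Subexpression sizes:
  T → 4
  π[w,x](T) → 4
  σ[x='t'](π[w,x](T)) → 1

== RESULT ==
w | x
t | t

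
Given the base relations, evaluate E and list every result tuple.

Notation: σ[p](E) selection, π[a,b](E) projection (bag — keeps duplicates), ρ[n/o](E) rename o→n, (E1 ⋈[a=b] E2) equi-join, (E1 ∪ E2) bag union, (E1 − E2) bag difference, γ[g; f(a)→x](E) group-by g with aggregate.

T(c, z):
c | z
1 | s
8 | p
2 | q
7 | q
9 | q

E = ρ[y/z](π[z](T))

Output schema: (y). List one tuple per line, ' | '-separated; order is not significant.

Subexpression sizes:
  T → 5
  π[z](T) → 5
  ρ[y/z](π[z](T)) → 5

== RESULT ==
y
p
q
q
q
s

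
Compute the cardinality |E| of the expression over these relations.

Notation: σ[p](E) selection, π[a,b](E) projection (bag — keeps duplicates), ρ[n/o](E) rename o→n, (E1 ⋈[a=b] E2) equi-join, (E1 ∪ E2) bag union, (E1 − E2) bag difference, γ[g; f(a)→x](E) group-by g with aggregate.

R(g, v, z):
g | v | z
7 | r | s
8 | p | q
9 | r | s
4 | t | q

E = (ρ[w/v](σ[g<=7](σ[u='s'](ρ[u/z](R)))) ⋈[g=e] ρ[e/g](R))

Per-node cardinality:
  R → 4
  ρ[u/z](R) → 4
  σ[u='s'](ρ[u/z](R)) → 2
  σ[g<=7](σ[u='s'](ρ[u/z](R))) → 1
  ρ[w/v](σ[g<=7](σ[u='s'](ρ[u/z](R)))) → 1
  R → 4
  ρ[e/g](R) → 4
  (ρ[w/v](σ[g<=7](σ[u='s'](ρ[u/z](R)))) ⋈[g=e] ρ[e/g](R)) → 1

|E| = 1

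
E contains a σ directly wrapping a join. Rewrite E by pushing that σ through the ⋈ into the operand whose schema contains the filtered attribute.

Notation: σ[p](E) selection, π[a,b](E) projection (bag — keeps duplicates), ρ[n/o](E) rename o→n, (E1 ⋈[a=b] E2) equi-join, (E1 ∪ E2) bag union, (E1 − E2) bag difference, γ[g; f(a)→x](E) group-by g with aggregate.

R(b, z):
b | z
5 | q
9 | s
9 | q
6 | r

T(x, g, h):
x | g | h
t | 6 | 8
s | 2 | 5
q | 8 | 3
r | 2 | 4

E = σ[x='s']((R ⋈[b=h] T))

σ filters on x, owned by the right side.
E' = (R ⋈[b=h] σ[x='s'](T))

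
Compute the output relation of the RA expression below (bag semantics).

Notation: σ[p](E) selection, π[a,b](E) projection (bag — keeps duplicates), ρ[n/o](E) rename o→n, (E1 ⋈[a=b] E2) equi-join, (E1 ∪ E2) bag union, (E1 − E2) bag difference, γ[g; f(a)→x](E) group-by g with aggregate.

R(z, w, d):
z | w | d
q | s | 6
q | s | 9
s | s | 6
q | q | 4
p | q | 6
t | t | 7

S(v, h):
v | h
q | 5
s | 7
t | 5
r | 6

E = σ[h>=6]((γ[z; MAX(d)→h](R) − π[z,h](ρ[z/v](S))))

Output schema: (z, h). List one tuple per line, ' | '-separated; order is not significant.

Row counts bottom-up:
  R → 6
  γ[z; MAX(d)→h](R) → 4
  S → 4
  ρ[z/v](S) → 4
  π[z,h](ρ[z/v](S)) → 4
  (γ[z; MAX(d)→h](R) − π[z,h](ρ[z/v](S))) → 4
  σ[h>=6]((γ[z; MAX(d)→h](R) − π[z,h](ρ[z/v](S)))) → 4

== RESULT ==
z | h
p | 6
q | 9
s | 6
t | 7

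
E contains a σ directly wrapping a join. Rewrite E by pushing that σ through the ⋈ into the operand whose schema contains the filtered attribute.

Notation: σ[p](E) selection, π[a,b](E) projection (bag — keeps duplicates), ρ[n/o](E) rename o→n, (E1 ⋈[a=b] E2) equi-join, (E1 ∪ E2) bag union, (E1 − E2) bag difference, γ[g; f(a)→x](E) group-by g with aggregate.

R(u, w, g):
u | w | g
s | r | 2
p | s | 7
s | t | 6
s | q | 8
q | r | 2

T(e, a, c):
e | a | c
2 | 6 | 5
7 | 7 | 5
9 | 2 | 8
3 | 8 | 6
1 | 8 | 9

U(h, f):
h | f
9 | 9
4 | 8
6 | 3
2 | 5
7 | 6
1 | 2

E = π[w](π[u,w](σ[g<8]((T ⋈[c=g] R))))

σ filters on g, owned by the right side.
E' = π[w](π[u,w]((T ⋈[c=g] σ[g<8](R))))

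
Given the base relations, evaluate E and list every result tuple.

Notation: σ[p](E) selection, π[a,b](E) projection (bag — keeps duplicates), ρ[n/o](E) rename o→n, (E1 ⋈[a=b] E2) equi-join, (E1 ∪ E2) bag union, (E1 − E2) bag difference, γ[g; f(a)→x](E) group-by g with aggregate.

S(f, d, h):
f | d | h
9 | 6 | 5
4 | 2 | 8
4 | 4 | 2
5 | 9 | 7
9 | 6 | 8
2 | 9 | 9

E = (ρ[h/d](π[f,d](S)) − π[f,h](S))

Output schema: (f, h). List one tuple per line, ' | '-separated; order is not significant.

Per-node cardinality:
  S → 6
  π[f,d](S) → 6
  ρ[h/d](π[f,d](S)) → 6
  S → 6
  π[f,h](S) → 6
  (ρ[h/d](π[f,d](S)) − π[f,h](S)) → 4

== RESULT ==
f | h
4 | 4
5 | 9
9 | 6
9 | 6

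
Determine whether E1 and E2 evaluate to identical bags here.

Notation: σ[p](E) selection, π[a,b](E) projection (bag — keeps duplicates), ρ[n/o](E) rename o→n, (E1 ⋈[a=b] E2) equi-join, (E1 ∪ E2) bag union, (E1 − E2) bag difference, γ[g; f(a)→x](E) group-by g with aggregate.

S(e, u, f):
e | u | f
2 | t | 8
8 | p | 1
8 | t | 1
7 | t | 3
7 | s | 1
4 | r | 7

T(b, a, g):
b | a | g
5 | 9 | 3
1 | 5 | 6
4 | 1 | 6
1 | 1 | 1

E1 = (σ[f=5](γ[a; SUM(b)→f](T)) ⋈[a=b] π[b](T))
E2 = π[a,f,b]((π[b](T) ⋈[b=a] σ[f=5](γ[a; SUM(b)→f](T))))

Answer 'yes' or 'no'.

E1 row counts bottom-up:
  T → 4
  γ[a; SUM(b)→f](T) → 3
  σ[f=5](γ[a; SUM(b)→f](T)) → 2
  T → 4
  π[b](T) → 4
  (σ[f=5](γ[a; SUM(b)→f](T)) ⋈[a=b] π[b](T)) → 2
E2 row counts bottom-up:
  T → 4
  π[b](T) → 4
  T → 4
  γ[a; SUM(b)→f](T) → 3
  σ[f=5](γ[a; SUM(b)→f](T)) → 2
  (π[b](T) ⋈[b=a] σ[f=5](γ[a; SUM(b)→f](T))) → 2
  π[a,f,b]((π[b](T) ⋈[b=a] σ[f=5](γ[a; SUM(b)→f](T)))) → 2

E1 and E2 produce the same multiset:
a | f | b
1 | 5 | 1
1 | 5 | 1

yes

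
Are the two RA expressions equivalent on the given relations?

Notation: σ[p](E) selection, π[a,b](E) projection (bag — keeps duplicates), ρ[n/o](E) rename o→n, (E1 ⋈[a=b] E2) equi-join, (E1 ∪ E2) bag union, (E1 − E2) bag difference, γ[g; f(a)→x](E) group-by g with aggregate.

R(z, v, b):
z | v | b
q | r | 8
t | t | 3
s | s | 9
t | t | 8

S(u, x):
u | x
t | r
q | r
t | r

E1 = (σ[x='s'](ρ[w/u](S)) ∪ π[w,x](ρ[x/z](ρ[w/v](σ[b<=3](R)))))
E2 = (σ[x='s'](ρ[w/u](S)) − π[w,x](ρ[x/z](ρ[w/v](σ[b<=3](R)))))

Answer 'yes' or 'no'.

E1 per-node cardinality:
  S → 3
  ρ[w/u](S) → 3
  σ[x='s'](ρ[w/u](S)) → 0
  R → 4
  σ[b<=3](R) → 1
  ρ[w/v](σ[b<=3](R)) → 1
  ρ[x/z](ρ[w/v](σ[b<=3](R))) → 1
  π[w,x](ρ[x/z](ρ[w/v](σ[b<=3](R)))) → 1
  (σ[x='s'](ρ[w/u](S)) ∪ π[w,x](ρ[x/z](ρ[w/v](σ[b<=3](R))))) → 1
E2 per-node cardinality:
  S → 3
  ρ[w/u](S) → 3
  σ[x='s'](ρ[w/u](S)) → 0
  R → 4
  σ[b<=3](R) → 1
  ρ[w/v](σ[b<=3](R)) → 1
  ρ[x/z](ρ[w/v](σ[b<=3](R))) → 1
  π[w,x](ρ[x/z](ρ[w/v](σ[b<=3](R)))) → 1
  (σ[x='s'](ρ[w/u](S)) − π[w,x](ρ[x/z](ρ[w/v](σ[b<=3](R))))) → 0

E1 result:
w | x
t | t
E2 result:
w | x
(0 rows)
Witness: ('t', 't') appears 1× in E1 but 0× in E2.

no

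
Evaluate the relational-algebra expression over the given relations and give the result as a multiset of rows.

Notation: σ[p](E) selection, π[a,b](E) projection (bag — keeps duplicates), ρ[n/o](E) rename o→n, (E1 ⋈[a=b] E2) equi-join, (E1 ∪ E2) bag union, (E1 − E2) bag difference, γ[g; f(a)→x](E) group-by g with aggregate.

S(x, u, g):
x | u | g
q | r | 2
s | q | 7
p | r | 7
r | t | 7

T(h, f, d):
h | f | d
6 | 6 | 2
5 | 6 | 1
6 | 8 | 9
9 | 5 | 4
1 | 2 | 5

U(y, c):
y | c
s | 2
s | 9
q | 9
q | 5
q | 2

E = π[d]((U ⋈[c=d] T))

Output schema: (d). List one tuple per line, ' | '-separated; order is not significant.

Row counts bottom-up:
  U → 5
  T → 5
  (U ⋈[c=d] T) → 5
  π[d]((U ⋈[c=d] T)) → 5

== RESULT ==
d
2
2
5
9
9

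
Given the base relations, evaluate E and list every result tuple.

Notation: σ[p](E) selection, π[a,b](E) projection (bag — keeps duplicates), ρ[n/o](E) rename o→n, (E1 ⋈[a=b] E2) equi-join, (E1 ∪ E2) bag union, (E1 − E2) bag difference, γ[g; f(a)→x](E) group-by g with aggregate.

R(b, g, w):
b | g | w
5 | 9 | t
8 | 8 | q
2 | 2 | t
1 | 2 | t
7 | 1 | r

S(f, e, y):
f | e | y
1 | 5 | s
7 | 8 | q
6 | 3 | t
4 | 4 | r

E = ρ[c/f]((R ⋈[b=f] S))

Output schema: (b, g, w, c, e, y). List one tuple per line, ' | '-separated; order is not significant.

Row counts bottom-up:
  R → 5
  S → 4
  (R ⋈[b=f] S) → 2
  ρ[c/f]((R ⋈[b=f] S)) → 2

== RESULT ==
b | g | w | c | e | y
1 | 2 | t | 1 | 5 | s
7 | 1 | r | 7 | 8 | q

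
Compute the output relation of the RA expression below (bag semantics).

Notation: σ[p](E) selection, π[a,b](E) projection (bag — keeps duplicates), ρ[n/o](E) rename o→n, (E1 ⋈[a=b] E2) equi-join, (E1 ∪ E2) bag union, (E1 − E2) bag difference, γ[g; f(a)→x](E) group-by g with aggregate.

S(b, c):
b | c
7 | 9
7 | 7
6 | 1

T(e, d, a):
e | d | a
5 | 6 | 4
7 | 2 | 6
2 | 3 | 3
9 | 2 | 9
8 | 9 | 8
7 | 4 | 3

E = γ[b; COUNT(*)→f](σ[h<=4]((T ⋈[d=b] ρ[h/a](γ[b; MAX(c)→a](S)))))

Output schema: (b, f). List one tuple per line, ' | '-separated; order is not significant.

Subexpression sizes:
  T → 6
  S → 3
  γ[b; MAX(c)→a](S) → 2
  ρ[h/a](γ[b; MAX(c)→a](S)) → 2
  (T ⋈[d=b] ρ[h/a](γ[b; MAX(c)→a](S))) → 1
  σ[h<=4]((T ⋈[d=b] ρ[h/a](γ[b; MAX(c)→a](S)))) → 1
  γ[b; COUNT(*)→f](σ[h<=4]((T ⋈[d=b] ρ[h/a](γ[b; MAX(c)→a](S))))) → 1

== RESULT ==
b | f
6 | 1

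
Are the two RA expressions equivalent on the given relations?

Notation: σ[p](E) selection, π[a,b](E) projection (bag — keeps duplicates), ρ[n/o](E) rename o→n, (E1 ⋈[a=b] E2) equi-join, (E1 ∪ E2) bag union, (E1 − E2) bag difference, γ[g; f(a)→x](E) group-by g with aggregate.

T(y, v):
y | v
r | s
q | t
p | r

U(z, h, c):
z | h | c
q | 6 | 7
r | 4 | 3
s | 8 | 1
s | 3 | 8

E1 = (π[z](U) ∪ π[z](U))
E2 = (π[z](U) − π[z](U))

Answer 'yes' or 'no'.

E1 row counts bottom-up:
  U → 4
  π[z](U) → 4
  U → 4
  π[z](U) → 4
  (π[z](U) ∪ π[z](U)) → 8
E2 row counts bottom-up:
  U → 4
  π[z](U) → 4
  U → 4
  π[z](U) → 4
  (π[z](U) − π[z](U)) → 0

E1 result:
z
q
q
r
r
s
s
s
s
E2 result:
z
(0 rows)
Witness: ('q',) appears 2× in E1 but 0× in E2.

no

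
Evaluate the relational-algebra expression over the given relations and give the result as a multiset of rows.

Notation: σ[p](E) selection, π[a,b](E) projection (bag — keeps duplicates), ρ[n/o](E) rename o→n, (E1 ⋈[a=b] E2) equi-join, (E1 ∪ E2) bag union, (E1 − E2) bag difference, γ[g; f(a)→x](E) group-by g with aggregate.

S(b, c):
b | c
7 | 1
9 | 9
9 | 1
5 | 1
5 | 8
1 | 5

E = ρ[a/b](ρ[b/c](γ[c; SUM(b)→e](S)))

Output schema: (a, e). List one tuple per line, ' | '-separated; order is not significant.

Subexpression sizes:
  S → 6
  γ[c; SUM(b)→e](S) → 4
  ρ[b/c](γ[c; SUM(b)→e](S)) → 4
  ρ[a/b](ρ[b/c](γ[c; SUM(b)→e](S))) → 4

== RESULT ==
a | e
1 | 21
5 | 1
8 | 5
9 | 9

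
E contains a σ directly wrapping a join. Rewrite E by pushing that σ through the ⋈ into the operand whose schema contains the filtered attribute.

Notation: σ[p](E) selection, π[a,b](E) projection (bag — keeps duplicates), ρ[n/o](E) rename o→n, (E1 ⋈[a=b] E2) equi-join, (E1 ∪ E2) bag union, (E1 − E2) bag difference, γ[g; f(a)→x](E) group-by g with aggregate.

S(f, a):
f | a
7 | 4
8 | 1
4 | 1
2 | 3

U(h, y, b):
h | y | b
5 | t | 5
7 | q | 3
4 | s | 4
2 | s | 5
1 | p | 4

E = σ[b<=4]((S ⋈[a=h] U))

σ filters on b, owned by the right side.
E' = (S ⋈[a=h] σ[b<=4](U))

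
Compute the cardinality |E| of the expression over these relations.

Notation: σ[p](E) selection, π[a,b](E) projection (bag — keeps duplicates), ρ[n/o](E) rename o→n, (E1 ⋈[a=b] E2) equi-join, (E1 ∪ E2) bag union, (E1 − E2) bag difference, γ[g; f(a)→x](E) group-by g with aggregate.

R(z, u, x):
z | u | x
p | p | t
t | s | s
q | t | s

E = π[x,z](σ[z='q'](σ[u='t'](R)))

Per-node cardinality:
  R → 3
  σ[u='t'](R) → 1
  σ[z='q'](σ[u='t'](R)) → 1
  π[x,z](σ[z='q'](σ[u='t'](R))) → 1

|E| = 1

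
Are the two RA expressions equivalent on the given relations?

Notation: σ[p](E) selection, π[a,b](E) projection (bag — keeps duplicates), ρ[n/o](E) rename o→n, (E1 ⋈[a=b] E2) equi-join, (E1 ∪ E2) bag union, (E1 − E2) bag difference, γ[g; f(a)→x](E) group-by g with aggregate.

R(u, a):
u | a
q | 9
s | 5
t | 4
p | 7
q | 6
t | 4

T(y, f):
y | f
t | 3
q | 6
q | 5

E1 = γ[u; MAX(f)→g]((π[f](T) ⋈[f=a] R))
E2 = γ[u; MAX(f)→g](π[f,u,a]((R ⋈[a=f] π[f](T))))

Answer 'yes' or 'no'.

E1 row counts bottom-up:
  T → 3
  π[f](T) → 3
  R → 6
  (π[f](T) ⋈[f=a] R) → 2
  γ[u; MAX(f)→g]((π[f](T) ⋈[f=a] R)) → 2
E2 row counts bottom-up:
  R → 6
  T → 3
  π[f](T) → 3
  (R ⋈[a=f] π[f](T)) → 2
  π[f,u,a]((R ⋈[a=f] π[f](T))) → 2
  γ[u; MAX(f)→g](π[f,u,a]((R ⋈[a=f] π[f](T)))) → 2

E1 and E2 produce the same multiset:
u | g
q | 6
s | 5

yes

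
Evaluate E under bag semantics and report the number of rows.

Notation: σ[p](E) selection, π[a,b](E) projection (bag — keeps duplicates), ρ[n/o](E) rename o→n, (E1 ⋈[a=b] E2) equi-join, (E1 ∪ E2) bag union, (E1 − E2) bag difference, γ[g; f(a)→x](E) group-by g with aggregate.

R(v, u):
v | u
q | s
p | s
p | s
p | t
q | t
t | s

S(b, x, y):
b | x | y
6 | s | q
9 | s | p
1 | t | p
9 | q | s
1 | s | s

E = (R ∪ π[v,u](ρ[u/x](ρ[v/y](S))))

Subexpression sizes:
  R → 6
  S → 5
  ρ[v/y](S) → 5
  ρ[u/x](ρ[v/y](S)) → 5
  π[v,u](ρ[u/x](ρ[v/y](S))) → 5
  (R ∪ π[v,u](ρ[u/x](ρ[v/y](S)))) → 11

|E| = 11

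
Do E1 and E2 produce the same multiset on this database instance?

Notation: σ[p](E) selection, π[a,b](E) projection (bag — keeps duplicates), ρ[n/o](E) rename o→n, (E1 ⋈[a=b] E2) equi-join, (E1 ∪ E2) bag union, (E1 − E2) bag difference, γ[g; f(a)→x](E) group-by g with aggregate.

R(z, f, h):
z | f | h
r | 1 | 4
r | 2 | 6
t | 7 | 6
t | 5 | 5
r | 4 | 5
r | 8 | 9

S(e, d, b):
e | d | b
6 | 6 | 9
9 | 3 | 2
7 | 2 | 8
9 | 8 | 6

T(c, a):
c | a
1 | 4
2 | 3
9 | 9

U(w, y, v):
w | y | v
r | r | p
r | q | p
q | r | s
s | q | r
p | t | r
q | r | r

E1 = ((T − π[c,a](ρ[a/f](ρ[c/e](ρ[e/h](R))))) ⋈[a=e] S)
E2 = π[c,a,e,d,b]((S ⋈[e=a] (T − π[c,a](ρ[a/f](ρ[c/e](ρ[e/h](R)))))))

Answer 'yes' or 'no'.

E1 subexpression sizes:
  T → 3
  R → 6
  ρ[e/h](R) → 6
  ρ[c/e](ρ[e/h](R)) → 6
  ρ[a/f](ρ[c/e](ρ[e/h](R))) → 6
  π[c,a](ρ[a/f](ρ[c/e](ρ[e/h](R)))) → 6
  (T − π[c,a](ρ[a/f](ρ[c/e](ρ[e/h](R))))) → 3
  S → 4
  ((T − π[c,a](ρ[a/f](ρ[c/e](ρ[e/h](R))))) ⋈[a=e] S) → 2
E2 subexpression sizes:
  S → 4
  T → 3
  R → 6
  ρ[e/h](R) → 6
  ρ[c/e](ρ[e/h](R)) → 6
  ρ[a/f](ρ[c/e](ρ[e/h](R))) → 6
  π[c,a](ρ[a/f](ρ[c/e](ρ[e/h](R)))) → 6
  (T − π[c,a](ρ[a/f](ρ[c/e](ρ[e/h](R))))) → 3
  (S ⋈[e=a] (T − π[c,a](ρ[a/f](ρ[c/e](ρ[e/h](R)))))) → 2
  π[c,a,e,d,b]((S ⋈[e=a] (T − π[c,a](ρ[a/f](ρ[c/e](ρ[e/h](R))))))) → 2

E1 and E2 produce the same multiset:
c | a | e | d | b
9 | 9 | 9 | 3 | 2
9 | 9 | 9 | 8 | 6

yes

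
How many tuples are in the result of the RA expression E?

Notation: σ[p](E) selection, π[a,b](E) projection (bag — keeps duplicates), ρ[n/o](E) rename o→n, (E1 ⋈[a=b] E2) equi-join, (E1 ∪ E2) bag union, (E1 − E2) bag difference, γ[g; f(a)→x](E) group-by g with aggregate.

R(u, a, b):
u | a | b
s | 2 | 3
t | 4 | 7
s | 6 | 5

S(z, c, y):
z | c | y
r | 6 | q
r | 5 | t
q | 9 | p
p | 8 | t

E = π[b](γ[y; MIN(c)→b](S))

Row counts bottom-up:
  S → 4
  γ[y; MIN(c)→b](S) → 3
  π[b](γ[y; MIN(c)→b](S)) → 3

|E| = 3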